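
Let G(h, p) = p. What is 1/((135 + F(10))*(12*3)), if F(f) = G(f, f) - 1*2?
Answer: 1/5148 ≈ 0.00019425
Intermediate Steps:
F(f) = -2 + f (F(f) = f - 1*2 = f - 2 = -2 + f)
1/((135 + F(10))*(12*3)) = 1/((135 + (-2 + 10))*(12*3)) = 1/((135 + 8)*36) = 1/(143*36) = 1/5148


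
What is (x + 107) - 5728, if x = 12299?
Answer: 6678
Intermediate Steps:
(x + 107) - 5728 = (12299 + 107) - 5728 = 12406 - 5728 = 6678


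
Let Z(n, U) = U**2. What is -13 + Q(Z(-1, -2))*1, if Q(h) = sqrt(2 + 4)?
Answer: -13 + sqrt(6) ≈ -10.551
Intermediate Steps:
Q(h) = sqrt(6)
-13 + Q(Z(-1, -2))*1 = -13 + sqrt(6)*1 = -13 + sqrt(6)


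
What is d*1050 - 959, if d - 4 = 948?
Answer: 998641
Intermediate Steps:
d = 952 (d = 4 + 948 = 952)
d*1050 - 959 = 952*1050 - 959 = 999600 - 959 = 998641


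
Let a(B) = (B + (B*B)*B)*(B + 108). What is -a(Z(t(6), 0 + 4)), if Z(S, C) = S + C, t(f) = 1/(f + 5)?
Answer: -119070810/14641 ≈ -8132.7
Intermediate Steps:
t(f) = 1/(5 + f)
Z(S, C) = C + S
a(B) = (108 + B)*(B + B³) (a(B) = (B + B²*B)*(108 + B) = (B + B³)*(108 + B) = (108 + B)*(B + B³))
-a(Z(t(6), 0 + 4)) = -((0 + 4) + 1/(5 + 6))*(108 + ((0 + 4) + 1/(5 + 6)) + ((0 + 4) + 1/(5 + 6))³ + 108*((0 + 4) + 1/(5 + 6))²) = -(4 + 1/11)*(108 + (4 + 1/11) + (4 + 1/11)³ + 108*(4 + 1/11)²) = -45*(108 + 45/11 + (45/11)³ + 108*(45/11)²)/11 = -45*(108 + 45/11 + 91125/1331 + 108*(2025/121))/11 = -45*(108 + 45/11 + 91125/1331 + 218700/121)/11 = -45*2646018/(11*1331) = -1*119070810/14641 = -119070810/14641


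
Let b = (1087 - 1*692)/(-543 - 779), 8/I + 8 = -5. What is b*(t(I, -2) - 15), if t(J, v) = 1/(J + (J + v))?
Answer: 253985/55524 ≈ 4.5743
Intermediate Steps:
I = -8/13 (I = 8/(-8 - 5) = 8/(-13) = 8*(-1/13) = -8/13 ≈ -0.61539)
b = -395/1322 (b = (1087 - 692)/(-1322) = 395*(-1/1322) = -395/1322 ≈ -0.29879)
t(J, v) = 1/(v + 2*J)
b*(t(I, -2) - 15) = -395*(1/(-2 + 2*(-8/13)) - 15)/1322 = -395*(1/(-2 - 16/13) - 15)/1322 = -395*(1/(-42/13) - 15)/1322 = -395*(-13/42 - 15)/1322 = -395/1322*(-643/42) = 253985/55524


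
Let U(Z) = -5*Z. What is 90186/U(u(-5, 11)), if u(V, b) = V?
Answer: 90186/25 ≈ 3607.4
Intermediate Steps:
90186/U(u(-5, 11)) = 90186/((-5*(-5))) = 90186/25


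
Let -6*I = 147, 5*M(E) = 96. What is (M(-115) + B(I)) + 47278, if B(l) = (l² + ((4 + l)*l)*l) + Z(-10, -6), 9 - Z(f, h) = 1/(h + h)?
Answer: 4272169/120 ≈ 35601.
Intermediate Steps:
Z(f, h) = 9 - 1/(2*h) (Z(f, h) = 9 - 1/(h + h) = 9 - 1/(2*h))
M(E) = 96/5 (M(E) = (⅕)*96 = 96/5)
I = -49/2 (I = -⅙*147 = -49/2 ≈ -24.500)
B(l) = 109/12 + l² + l²*(4 + l) (B(l) = (l² + ((4 + l)*l)*l) + (9 - ½/(-6)) = (l² + (l*(4 + l))*l) + (9 - ½*(-⅙)) = (l² + l²*(4 + l)) + (9 + 1/12) = (l² + l²*(4 + l)) + 109/12 = 109/12 + l² + l²*(4 + l))
(M(-115) + B(I)) + 47278 = (96/5 + (109/12 + (-49/2)³ + 5*(-49/2)²)) + 47278 = (96/5 + (109/12 - 117649/8 + 5*(2401/4))) + 47278 = (96/5 + (109/12 - 117649/8 + 12005/4)) + 47278 = (96/5 - 280699/24) + 47278 = -1401191/120 + 47278 = 4272169/120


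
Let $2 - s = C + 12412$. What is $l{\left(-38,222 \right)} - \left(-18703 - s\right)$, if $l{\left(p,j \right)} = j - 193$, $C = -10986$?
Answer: $17308$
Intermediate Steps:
$l{\left(p,j \right)} = -193 + j$
$s = -1424$ ($s = 2 - \left(-10986 + 12412\right) = 2 - 1426 = -1424$)
$l{\left(-38,222 \right)} - \left(-18703 - s\right) = \left(-193 + 222\right) - \left(-18703 - -1424\right) = 29 - \left(-18703 + 1424\right) = 29 - -17279 = 29 + 17279 = 17308$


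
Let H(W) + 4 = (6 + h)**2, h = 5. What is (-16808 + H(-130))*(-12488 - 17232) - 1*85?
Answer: 496056435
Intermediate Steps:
H(W) = 117 (H(W) = -4 + (6 + 5)**2 = -4 + 11**2 = -4 + 121 = 117)
(-16808 + H(-130))*(-12488 - 17232) - 1*85 = (-16808 + 117)*(-12488 - 17232) - 1*85 = -16691*(-29720) - 85 = 496056520 - 85 = 496056435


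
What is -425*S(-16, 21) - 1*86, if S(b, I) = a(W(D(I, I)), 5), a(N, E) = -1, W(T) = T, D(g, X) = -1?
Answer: 339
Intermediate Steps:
S(b, I) = -1
-425*S(-16, 21) - 1*86 = -425*(-1) - 1*86 = 425 - 86 = 339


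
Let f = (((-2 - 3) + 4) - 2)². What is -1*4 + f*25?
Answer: 221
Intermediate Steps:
f = 9 (f = ((-5 + 4) - 2)² = (-1 - 2)² = (-3)² = 9)
-1*4 + f*25 = -1*4 + 9*25 = -4 + 225 = 221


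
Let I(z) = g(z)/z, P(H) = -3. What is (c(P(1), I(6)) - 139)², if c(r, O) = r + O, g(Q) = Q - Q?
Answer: 20164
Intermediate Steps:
g(Q) = 0
I(z) = 0 (I(z) = 0/z = 0)
c(r, O) = O + r
(c(P(1), I(6)) - 139)² = ((0 - 3) - 139)² = (-3 - 139)² = (-142)² = 20164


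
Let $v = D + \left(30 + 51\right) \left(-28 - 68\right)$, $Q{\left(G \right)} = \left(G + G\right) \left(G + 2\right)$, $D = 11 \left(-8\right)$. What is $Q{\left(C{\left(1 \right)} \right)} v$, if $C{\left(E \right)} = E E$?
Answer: $-47184$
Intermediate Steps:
$D = -88$
$C{\left(E \right)} = E^{2}$
$Q{\left(G \right)} = 2 G \left(2 + G\right)$
$v = -7864$ ($v = -88 + \left(30 + 51\right) \left(-28 - 68\right) = -88 + 81 \left(-96\right) = -88 - 7776 = -7864$)
$Q{\left(C{\left(1 \right)} \right)} v = 2 \cdot 1^{2} \left(2 + 1^{2}\right) \left(-7864\right) = 2 \cdot 1 \left(2 + 1\right) \left(-7864\right) = 2 \cdot 1 \cdot 3 \left(-7864\right) = 6 \left(-7864\right) = -47184$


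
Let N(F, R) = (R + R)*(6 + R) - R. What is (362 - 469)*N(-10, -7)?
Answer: -2247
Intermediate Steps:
N(F, R) = -R + 2*R*(6 + R) (N(F, R) = (2*R)*(6 + R) - R = 2*R*(6 + R) - R = -R + 2*R*(6 + R))
(362 - 469)*N(-10, -7) = (362 - 469)*(-7*(11 + 2*(-7))) = -(-749)*(11 - 14) = -(-749)*(-3) = -107*21 = -2247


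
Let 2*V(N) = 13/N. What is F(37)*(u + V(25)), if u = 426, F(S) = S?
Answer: 788581/50 ≈ 15772.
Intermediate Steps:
V(N) = 13/(2*N) (V(N) = (13/N)/2 = 13/(2*N))
F(37)*(u + V(25)) = 37*(426 + (13/2)/25) = 37*(426 + (13/2)*(1/25)) = 37*(426 + 13/50) = 37*(21313/50) = 788581/50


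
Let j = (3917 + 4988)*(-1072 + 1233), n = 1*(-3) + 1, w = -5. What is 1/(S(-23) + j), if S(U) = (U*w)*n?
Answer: 1/1433475 ≈ 6.9761e-7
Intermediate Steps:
n = -2 (n = -3 + 1 = -2)
S(U) = 10*U (S(U) = (U*(-5))*(-2) = -5*U*(-2) = 10*U)
j = 1433705 (j = 8905*161 = 1433705)
1/(S(-23) + j) = 1/(10*(-23) + 1433705) = 1/(-230 + 1433705) = 1/1433475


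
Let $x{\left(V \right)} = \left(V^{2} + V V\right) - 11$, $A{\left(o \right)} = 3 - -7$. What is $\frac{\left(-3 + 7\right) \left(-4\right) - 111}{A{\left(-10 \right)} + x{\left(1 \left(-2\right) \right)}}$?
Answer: $- \frac{127}{7} \approx -18.143$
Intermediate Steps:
$A{\left(o \right)} = 10$ ($A{\left(o \right)} = 3 + 7 = 10$)
$x{\left(V \right)} = -11 + 2 V^{2}$ ($x{\left(V \right)} = \left(V^{2} + V^{2}\right) - 11 = 2 V^{2} - 11 = -11 + 2 V^{2}$)
$\frac{\left(-3 + 7\right) \left(-4\right) - 111}{A{\left(-10 \right)} + x{\left(1 \left(-2\right) \right)}} = \frac{\left(-3 + 7\right) \left(-4\right) - 111}{10 - \left(11 - 2 \left(1 \left(-2\right)\right)^{2}\right)} = \frac{4 \left(-4\right) - 111}{10 - \left(11 - 2 \left(-2\right)^{2}\right)} = \frac{-16 - 111}{10 + \left(-11 + 2 \cdot 4\right)} = - \frac{127}{10 + \left(-11 + 8\right)} = - \frac{127}{10 - 3} = - \frac{127}{7}$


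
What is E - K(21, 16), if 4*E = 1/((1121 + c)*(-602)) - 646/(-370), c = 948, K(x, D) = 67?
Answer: -61351465451/921698120 ≈ -66.563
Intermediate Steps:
E = 402308589/921698120 (E = (1/((1121 + 948)*(-602)) - 646/(-370))/4 = (-1/602/2069 - 646*(-1/370))/4 = ((1/2069)*(-1/602) + 323/185)/4 = (-1/1245538 + 323/185)/4 = (¼)*(402308589/230424530) = 402308589/921698120 ≈ 0.43649)
E - K(21, 16) = 402308589/921698120 - 1*67 = 402308589/921698120 - 67 = -61351465451/921698120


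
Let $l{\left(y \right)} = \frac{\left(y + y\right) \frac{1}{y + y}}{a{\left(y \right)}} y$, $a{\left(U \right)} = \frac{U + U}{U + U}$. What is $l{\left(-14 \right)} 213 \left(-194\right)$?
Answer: $578508$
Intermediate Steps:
$a{\left(U \right)} = 1$ ($a{\left(U \right)} = \frac{2 U}{2 U} = 2 U \frac{1}{2 U} = 1$)
$l{\left(y \right)} = y$ ($l{\left(y \right)} = \frac{\left(y + y\right) \frac{1}{y + y}}{1} y = \frac{2 y}{2 y} 1 y = 2 y \frac{1}{2 y} 1 y = 1 \cdot 1 y = 1 y = y$)
$l{\left(-14 \right)} 213 \left(-194\right) = \left(-14\right) 213 \left(-194\right) = \left(-2982\right) \left(-194\right) = 578508$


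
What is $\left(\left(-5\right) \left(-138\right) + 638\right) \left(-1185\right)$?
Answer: $-1573680$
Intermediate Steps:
$\left(\left(-5\right) \left(-138\right) + 638\right) \left(-1185\right) = \left(690 + 638\right) \left(-1185\right) = 1328 \left(-1185\right) = -1573680$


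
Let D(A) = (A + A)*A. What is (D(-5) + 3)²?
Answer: 2809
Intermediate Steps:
D(A) = 2*A² (D(A) = (2*A)*A = 2*A²)
(D(-5) + 3)² = (2*(-5)² + 3)² = (2*25 + 3)² = (50 + 3)² = 53² = 2809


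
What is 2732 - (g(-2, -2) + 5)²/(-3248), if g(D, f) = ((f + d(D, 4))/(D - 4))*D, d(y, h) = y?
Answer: 79861945/29232 ≈ 2732.0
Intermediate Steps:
g(D, f) = D*(D + f)/(-4 + D) (g(D, f) = ((f + D)/(D - 4))*D = ((D + f)/(-4 + D))*D = D*(D + f)/(-4 + D))
2732 - (g(-2, -2) + 5)²/(-3248) = 2732 - (-2*(-2 - 2)/(-4 - 2) + 5)²/(-3248) = 2732 - (-2*(-4)/(-6) + 5)²*(-1)/3248 = 2732 - (-2*(-⅙)*(-4) + 5)²*(-1)/3248 = 2732 - (-4/3 + 5)²*(-1)/3248 = 2732 - (11/3)²*(-1)/3248 = 2732 - 121*(-1)/(9*3248) = 2732 - 1*(-121/29232) = 2732 + 121/29232 = 79861945/29232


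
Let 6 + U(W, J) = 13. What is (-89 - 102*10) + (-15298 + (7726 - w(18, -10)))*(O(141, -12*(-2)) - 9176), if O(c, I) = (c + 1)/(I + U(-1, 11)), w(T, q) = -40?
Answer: 2141418669/31 ≈ 6.9078e+7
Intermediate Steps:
U(W, J) = 7 (U(W, J) = -6 + 13 = 7)
O(c, I) = (1 + c)/(7 + I) (O(c, I) = (c + 1)/(I + 7) = (1 + c)/(7 + I))
(-89 - 102*10) + (-15298 + (7726 - w(18, -10)))*(O(141, -12*(-2)) - 9176) = (-89 - 102*10) + (-15298 + (7726 - 1*(-40)))*((1 + 141)/(7 - 12*(-2)) - 9176) = (-89 - 1020) + (-15298 + (7726 + 40))*(142/(7 + 24) - 9176) = -1109 + (-15298 + 7766)*(142/31 - 9176) = -1109 - 7532*((1/31)*142 - 9176) = -1109 - 7532*(142/31 - 9176) = -1109 - 7532*(-284314/31) = -1109 + 2141453048/31 = 2141418669/31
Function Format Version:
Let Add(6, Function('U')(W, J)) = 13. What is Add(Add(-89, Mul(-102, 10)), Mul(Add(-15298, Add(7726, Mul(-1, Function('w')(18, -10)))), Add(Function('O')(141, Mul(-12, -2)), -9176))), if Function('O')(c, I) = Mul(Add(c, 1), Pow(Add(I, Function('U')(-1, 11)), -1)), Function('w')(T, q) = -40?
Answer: Rational(2141418669, 31) ≈ 6.9078e+7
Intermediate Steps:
Function('U')(W, J) = 7 (Function('U')(W, J) = Add(-6, 13) = 7)
Function('O')(c, I) = Mul(Pow(Add(7, I), -1), Add(1, c)) (Function('O')(c, I) = Mul(Add(c, 1), Pow(Add(I, 7), -1)) = Mul(Add(1, c), Pow(Add(7, I), -1)) = Mul(Pow(Add(7, I), -1), Add(1, c)))
Add(Add(-89, Mul(-102, 10)), Mul(Add(-15298, Add(7726, Mul(-1, Function('w')(18, -10)))), Add(Function('O')(141, Mul(-12, -2)), -9176))) = Add(Add(-89, Mul(-102, 10)), Mul(Add(-15298, Add(7726, Mul(-1, -40))), Add(Mul(Pow(Add(7, Mul(-12, -2)), -1), Add(1, 141)), -9176))) = Add(Add(-89, -1020), Mul(Add(-15298, Add(7726, 40)), Add(Mul(Pow(Add(7, 24), -1), 142), -9176))) = Add(-1109, Mul(Add(-15298, 7766), Add(Mul(Pow(31, -1), 142), -9176))) = Add(-1109, Mul(-7532, Add(Mul(Rational(1, 31), 142), -9176))) = Add(-1109, Mul(-7532, Add(Rational(142, 31), -9176))) = Add(-1109, Mul(-7532, Rational(-284314, 31))) = Add(-1109, Rational(2141453048, 31)) = Rational(2141418669, 31)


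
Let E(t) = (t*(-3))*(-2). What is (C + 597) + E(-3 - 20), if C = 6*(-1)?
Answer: 453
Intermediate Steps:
E(t) = 6*t (E(t) = -3*t*(-2) = 6*t)
C = -6
(C + 597) + E(-3 - 20) = (-6 + 597) + 6*(-3 - 20) = 591 + 6*(-23) = 591 - 138 = 453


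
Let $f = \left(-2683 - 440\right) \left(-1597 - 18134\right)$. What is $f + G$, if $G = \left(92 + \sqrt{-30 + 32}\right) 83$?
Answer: $61627549 + 83 \sqrt{2} \approx 6.1628 \cdot 10^{7}$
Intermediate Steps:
$G = 7636 + 83 \sqrt{2}$ ($G = \left(92 + \sqrt{2}\right) 83 = 7636 + 83 \sqrt{2} \approx 7753.4$)
$f = 61619913$ ($f = \left(-3123\right) \left(-19731\right) = 61619913$)
$f + G = 61619913 + \left(7636 + 83 \sqrt{2}\right) = 61627549 + 83 \sqrt{2}$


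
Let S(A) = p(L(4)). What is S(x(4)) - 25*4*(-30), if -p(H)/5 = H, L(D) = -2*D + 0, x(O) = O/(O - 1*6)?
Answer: 3040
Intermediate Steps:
x(O) = O/(-6 + O) (x(O) = O/(O - 6) = O/(-6 + O))
L(D) = -2*D
p(H) = -5*H
S(A) = 40 (S(A) = -(-10)*4 = -5*(-8) = 40)
S(x(4)) - 25*4*(-30) = 40 - 25*4*(-30) = 40 - 100*(-30) = 40 - 1*(-3000) = 40 + 3000 = 3040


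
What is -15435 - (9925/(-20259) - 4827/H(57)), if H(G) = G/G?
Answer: -214897547/20259 ≈ -10608.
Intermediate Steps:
H(G) = 1
-15435 - (9925/(-20259) - 4827/H(57)) = -15435 - (9925/(-20259) - 4827/1) = -15435 - (9925*(-1/20259) - 4827*1) = -15435 - (-9925/20259 - 4827) = -15435 - 1*(-97800118/20259) = -15435 + 97800118/20259 = -214897547/20259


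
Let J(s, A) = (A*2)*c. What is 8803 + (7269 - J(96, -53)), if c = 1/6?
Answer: 48269/3 ≈ 16090.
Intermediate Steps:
c = 1/6 (c = 1*(1/6) = 1/6 ≈ 0.16667)
J(s, A) = A/3 (J(s, A) = (A*2)*(1/6) = (2*A)*(1/6) = A/3)
8803 + (7269 - J(96, -53)) = 8803 + (7269 - (-53)/3) = 8803 + (7269 - 1*(-53/3)) = 8803 + (7269 + 53/3) = 8803 + 21860/3 = 48269/3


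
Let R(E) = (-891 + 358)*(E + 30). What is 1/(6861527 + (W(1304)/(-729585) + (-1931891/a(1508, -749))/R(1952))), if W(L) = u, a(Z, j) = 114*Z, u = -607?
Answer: 3397412978416080/23311440884415069685861 ≈ 1.4574e-7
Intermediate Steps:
R(E) = -15990 - 533*E (R(E) = -533*(30 + E) = -15990 - 533*E)
W(L) = -607
1/(6861527 + (W(1304)/(-729585) + (-1931891/a(1508, -749))/R(1952))) = 1/(6861527 + (-607/(-729585) + (-1931891/(114*1508))/(-15990 - 533*1952))) = 1/(6861527 + (-607*(-1/729585) + (-1931891/171912)/(-15990 - 1040416))) = 1/(6861527 + (607/729585 - 1931891*1/171912/(-1056406))) = 1/(6861527 + (607/729585 - 148607/13224*(-1/1056406))) = 1/(6861527 + (607/729585 + 148607/13969912944)) = 1/(6861527 + 2862719531701/3397412978416080) = 1/(23311440884415069685861/3397412978416080) = 3397412978416080/23311440884415069685861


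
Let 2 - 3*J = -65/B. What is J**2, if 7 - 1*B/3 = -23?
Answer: 2401/2916 ≈ 0.82339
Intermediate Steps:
B = 90 (B = 21 - 3*(-23) = 21 + 69 = 90)
J = 49/54 (J = 2/3 - (-65)/(3*90) = 2/3 - 1/3*(-13/18) = 2/3 + 13/54 = 49/54 ≈ 0.90741)
J**2 = (49/54)**2 = 2401/2916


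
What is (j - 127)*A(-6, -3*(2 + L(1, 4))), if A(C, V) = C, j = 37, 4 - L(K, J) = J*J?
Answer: 540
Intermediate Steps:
L(K, J) = 4 - J**2 (L(K, J) = 4 - J*J = 4 - J**2)
(j - 127)*A(-6, -3*(2 + L(1, 4))) = (37 - 127)*(-6) = -90*(-6) = 540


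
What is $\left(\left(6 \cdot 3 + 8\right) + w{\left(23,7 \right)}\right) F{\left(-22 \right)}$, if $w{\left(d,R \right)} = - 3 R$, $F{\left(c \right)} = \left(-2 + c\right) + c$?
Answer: $-230$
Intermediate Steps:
$F{\left(c \right)} = -2 + 2 c$
$\left(\left(6 \cdot 3 + 8\right) + w{\left(23,7 \right)}\right) F{\left(-22 \right)} = \left(\left(6 \cdot 3 + 8\right) - 21\right) \left(-2 + 2 \left(-22\right)\right) = \left(\left(18 + 8\right) - 21\right) \left(-2 - 44\right) = \left(26 - 21\right) \left(-46\right) = 5 \left(-46\right) = -230$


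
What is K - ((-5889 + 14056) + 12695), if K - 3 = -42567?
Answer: -63426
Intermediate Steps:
K = -42564 (K = 3 - 42567 = -42564)
K - ((-5889 + 14056) + 12695) = -42564 - ((-5889 + 14056) + 12695) = -42564 - (8167 + 12695) = -42564 - 1*20862 = -42564 - 20862 = -63426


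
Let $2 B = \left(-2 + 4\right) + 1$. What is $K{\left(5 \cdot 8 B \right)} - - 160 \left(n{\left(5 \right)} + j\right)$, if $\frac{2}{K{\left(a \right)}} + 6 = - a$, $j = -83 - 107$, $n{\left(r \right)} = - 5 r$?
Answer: $- \frac{1135201}{33} \approx -34400.0$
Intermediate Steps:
$j = -190$
$B = \frac{3}{2}$ ($B = \frac{\left(-2 + 4\right) + 1}{2} = \frac{2 + 1}{2} = \frac{1}{2} \cdot 3 = \frac{3}{2} \approx 1.5$)
$K{\left(a \right)} = \frac{2}{-6 - a}$
$K{\left(5 \cdot 8 B \right)} - - 160 \left(n{\left(5 \right)} + j\right) = - \frac{2}{6 + 5 \cdot 8 \cdot \frac{3}{2}} - - 160 \left(\left(-5\right) 5 - 190\right) = - \frac{2}{6 + 40 \cdot \frac{3}{2}} - - 160 \left(-25 - 190\right) = - \frac{2}{6 + 60} - \left(-160\right) \left(-215\right) = - \frac{2}{66} - 34400 = \left(-2\right) \frac{1}{66} - 34400 = - \frac{1}{33} - 34400 = - \frac{1135201}{33}$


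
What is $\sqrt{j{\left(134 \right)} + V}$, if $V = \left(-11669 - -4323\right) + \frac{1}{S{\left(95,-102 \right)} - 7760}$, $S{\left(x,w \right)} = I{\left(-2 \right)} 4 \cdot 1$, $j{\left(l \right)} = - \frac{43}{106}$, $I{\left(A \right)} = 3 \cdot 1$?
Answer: $\frac{i \sqrt{309703337498399}}{205322} \approx 85.711 i$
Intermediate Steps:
$I{\left(A \right)} = 3$
$j{\left(l \right)} = - \frac{43}{106}$ ($j{\left(l \right)} = \left(-43\right) \frac{1}{106} = - \frac{43}{106}$)
$S{\left(x,w \right)} = 12$ ($S{\left(x,w \right)} = 3 \cdot 4 \cdot 1 = 12 \cdot 1 = 12$)
$V = - \frac{56916809}{7748}$ ($V = \left(-11669 - -4323\right) + \frac{1}{12 - 7760} = \left(-11669 + 4323\right) + \frac{1}{-7748} = -7346 - \frac{1}{7748} = - \frac{56916809}{7748} \approx -7346.0$)
$\sqrt{j{\left(134 \right)} + V} = \sqrt{- \frac{43}{106} - \frac{56916809}{7748}} = \sqrt{- \frac{3016757459}{410644}} = \frac{i \sqrt{309703337498399}}{205322}$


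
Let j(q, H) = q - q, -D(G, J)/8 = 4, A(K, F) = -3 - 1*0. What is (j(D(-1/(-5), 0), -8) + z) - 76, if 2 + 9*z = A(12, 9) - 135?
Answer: -824/9 ≈ -91.556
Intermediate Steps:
A(K, F) = -3 (A(K, F) = -3 + 0 = -3)
D(G, J) = -32 (D(G, J) = -8*4 = -32)
j(q, H) = 0
z = -140/9 (z = -2/9 + (-3 - 135)/9 = -2/9 + (1/9)*(-138) = -2/9 - 46/3 = -140/9 ≈ -15.556)
(j(D(-1/(-5), 0), -8) + z) - 76 = (0 - 140/9) - 76 = -140/9 - 76 = -824/9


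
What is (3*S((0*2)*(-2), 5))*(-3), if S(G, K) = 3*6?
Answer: -162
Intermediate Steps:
S(G, K) = 18
(3*S((0*2)*(-2), 5))*(-3) = (3*18)*(-3) = 54*(-3) = -162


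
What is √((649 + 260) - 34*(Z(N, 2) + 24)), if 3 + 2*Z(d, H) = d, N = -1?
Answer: √161 ≈ 12.689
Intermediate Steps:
Z(d, H) = -3/2 + d/2
√((649 + 260) - 34*(Z(N, 2) + 24)) = √((649 + 260) - 34*((-3/2 + (½)*(-1)) + 24)) = √(909 - 34*((-3/2 - ½) + 24)) = √(909 - 34*(-2 + 24)) = √(909 - 34*22) = √(909 - 748) = √161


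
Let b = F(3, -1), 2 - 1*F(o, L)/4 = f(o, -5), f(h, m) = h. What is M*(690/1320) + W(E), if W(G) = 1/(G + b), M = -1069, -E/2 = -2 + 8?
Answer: -98359/176 ≈ -558.86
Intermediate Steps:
F(o, L) = 8 - 4*o
E = -12 (E = -2*(-2 + 8) = -2*6 = -12)
b = -4 (b = 8 - 4*3 = 8 - 12 = -4)
W(G) = 1/(-4 + G) (W(G) = 1/(G - 4) = 1/(-4 + G))
M*(690/1320) + W(E) = -737610/1320 + 1/(-4 - 12) = -737610/1320 + 1/(-16) = -1069*23/44 - 1/16 = -24587/44 - 1/16 = -98359/176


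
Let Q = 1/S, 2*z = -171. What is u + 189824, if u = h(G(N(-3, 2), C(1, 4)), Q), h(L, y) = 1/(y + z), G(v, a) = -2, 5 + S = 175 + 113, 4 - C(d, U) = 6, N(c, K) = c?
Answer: 9185772618/48391 ≈ 1.8982e+5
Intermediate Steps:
z = -171/2 (z = (1/2)*(-171) = -171/2 ≈ -85.500)
C(d, U) = -2 (C(d, U) = 4 - 1*6 = 4 - 6 = -2)
S = 283 (S = -5 + (175 + 113) = -5 + 288 = 283)
Q = 1/283 ≈ 0.0035336
h(L, y) = 1/(-171/2 + y) (h(L, y) = 1/(y - 171/2) = 1/(-171/2 + y))
u = -566/48391 (u = 2/(-171 + 2*(1/283)) = 2/(-171 + 2/283) = 2/(-48391/283) = 2*(-283/48391) = -566/48391 ≈ -0.011696)
u + 189824 = -566/48391 + 189824 = 9185772618/48391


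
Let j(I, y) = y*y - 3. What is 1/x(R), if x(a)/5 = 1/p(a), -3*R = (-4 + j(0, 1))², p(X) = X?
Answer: -12/5 ≈ -2.4000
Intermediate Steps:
j(I, y) = -3 + y² (j(I, y) = y² - 3 = -3 + y²)
R = -12 (R = -(-4 + (-3 + 1²))²/3 = -(-4 + (-3 + 1))²/3 = -(-4 - 2)²/3 = -⅓*(-6)² = -⅓*36 = -12)
x(a) = 5/a
1/x(R) = 1/(5/(-12)) = 1/(5*(-1/12)) = 1/(-5/12) = -12/5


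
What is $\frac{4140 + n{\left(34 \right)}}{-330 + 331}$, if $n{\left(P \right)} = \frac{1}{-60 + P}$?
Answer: $\frac{107639}{26} \approx 4140.0$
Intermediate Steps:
$\frac{4140 + n{\left(34 \right)}}{-330 + 331} = \frac{4140 + \frac{1}{-60 + 34}}{-330 + 331} = \frac{4140 + \frac{1}{-26}}{1} = \left(4140 - \frac{1}{26}\right) 1 = \frac{107639}{26} \cdot 1 = \frac{107639}{26}$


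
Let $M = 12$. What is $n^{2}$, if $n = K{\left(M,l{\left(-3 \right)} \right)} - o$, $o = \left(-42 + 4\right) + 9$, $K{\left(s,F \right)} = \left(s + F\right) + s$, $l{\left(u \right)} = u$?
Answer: $2500$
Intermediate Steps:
$K{\left(s,F \right)} = F + 2 s$ ($K{\left(s,F \right)} = \left(F + s\right) + s = F + 2 s$)
$o = -29$ ($o = -38 + 9 = -29$)
$n = 50$ ($n = \left(-3 + 2 \cdot 12\right) - -29 = \left(-3 + 24\right) + 29 = 21 + 29 = 50$)
$n^{2} = 50^{2} = 2500$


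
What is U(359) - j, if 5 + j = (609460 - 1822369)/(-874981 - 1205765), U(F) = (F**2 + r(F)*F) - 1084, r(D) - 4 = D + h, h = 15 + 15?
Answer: 186496166095/693582 ≈ 2.6889e+5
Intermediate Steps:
h = 30
r(D) = 34 + D (r(D) = 4 + (D + 30) = 4 + (30 + D) = 34 + D)
U(F) = -1084 + F**2 + F*(34 + F) (U(F) = (F**2 + (34 + F)*F) - 1084 = (F**2 + F*(34 + F)) - 1084 = -1084 + F**2 + F*(34 + F))
j = -3063607/693582 (j = -5 + (609460 - 1822369)/(-874981 - 1205765) = -5 - 1212909/(-2080746) = -5 - 1212909*(-1/2080746) = -5 + 404303/693582 = -3063607/693582 ≈ -4.4171)
U(359) - j = (-1084 + 359**2 + 359*(34 + 359)) - 1*(-3063607/693582) = (-1084 + 128881 + 359*393) + 3063607/693582 = (-1084 + 128881 + 141087) + 3063607/693582 = 268884 + 3063607/693582 = 186496166095/693582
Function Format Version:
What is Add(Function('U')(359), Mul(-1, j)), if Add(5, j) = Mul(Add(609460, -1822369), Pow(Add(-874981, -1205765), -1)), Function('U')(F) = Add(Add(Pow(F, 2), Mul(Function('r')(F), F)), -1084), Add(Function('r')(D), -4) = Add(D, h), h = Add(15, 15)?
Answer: Rational(186496166095, 693582) ≈ 2.6889e+5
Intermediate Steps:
h = 30
Function('r')(D) = Add(34, D) (Function('r')(D) = Add(4, Add(D, 30)) = Add(4, Add(30, D)) = Add(34, D))
Function('U')(F) = Add(-1084, Pow(F, 2), Mul(F, Add(34, F))) (Function('U')(F) = Add(Add(Pow(F, 2), Mul(Add(34, F), F)), -1084) = Add(Add(Pow(F, 2), Mul(F, Add(34, F))), -1084) = Add(-1084, Pow(F, 2), Mul(F, Add(34, F))))
j = Rational(-3063607, 693582) (j = Add(-5, Mul(Add(609460, -1822369), Pow(Add(-874981, -1205765), -1))) = Add(-5, Mul(-1212909, Pow(-2080746, -1))) = Add(-5, Mul(-1212909, Rational(-1, 2080746))) = Add(-5, Rational(404303, 693582)) = Rational(-3063607, 693582) ≈ -4.4171)
Add(Function('U')(359), Mul(-1, j)) = Add(Add(-1084, Pow(359, 2), Mul(359, Add(34, 359))), Mul(-1, Rational(-3063607, 693582))) = Add(Add(-1084, 128881, Mul(359, 393)), Rational(3063607, 693582)) = Add(Add(-1084, 128881, 141087), Rational(3063607, 693582)) = Add(268884, Rational(3063607, 693582)) = Rational(186496166095, 693582)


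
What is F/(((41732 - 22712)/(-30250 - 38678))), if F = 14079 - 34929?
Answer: 23952480/317 ≈ 75560.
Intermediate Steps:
F = -20850
F/(((41732 - 22712)/(-30250 - 38678))) = -20850*(-30250 - 38678)/(41732 - 22712) = -20850/(19020/(-68928)) = -20850/(19020*(-1/68928)) = -20850/(-1585/5744) = -20850*(-5744/1585) = 23952480/317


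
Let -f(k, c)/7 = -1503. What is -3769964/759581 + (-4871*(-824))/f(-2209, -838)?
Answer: 3009069506780/7991551701 ≈ 376.53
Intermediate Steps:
f(k, c) = 10521 (f(k, c) = -7*(-1503) = 10521)
-3769964/759581 + (-4871*(-824))/f(-2209, -838) = -3769964/759581 - 4871*(-824)/10521 = -3769964*1/759581 + 4013704*(1/10521) = -3769964/759581 + 4013704/10521 = 3009069506780/7991551701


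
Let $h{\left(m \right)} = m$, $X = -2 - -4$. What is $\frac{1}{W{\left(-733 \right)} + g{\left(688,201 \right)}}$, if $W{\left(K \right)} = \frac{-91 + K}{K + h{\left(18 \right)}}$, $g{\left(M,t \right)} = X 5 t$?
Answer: $\frac{715}{1437974} \approx 0.00049723$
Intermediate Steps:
$X = 2$ ($X = -2 + 4 = 2$)
$g{\left(M,t \right)} = 10 t$ ($g{\left(M,t \right)} = 2 \cdot 5 t = 10 t$)
$W{\left(K \right)} = \frac{-91 + K}{18 + K}$ ($W{\left(K \right)} = \frac{-91 + K}{K + 18} = \frac{-91 + K}{18 + K}$)
$\frac{1}{W{\left(-733 \right)} + g{\left(688,201 \right)}} = \frac{1}{\frac{-91 - 733}{18 - 733} + 10 \cdot 201} = \frac{1}{\frac{1}{-715} \left(-824\right) + 2010} = \frac{1}{\left(- \frac{1}{715}\right) \left(-824\right) + 2010} = \frac{1}{\frac{824}{715} + 2010} = \frac{1}{\frac{1437974}{715}} = \frac{715}{1437974}$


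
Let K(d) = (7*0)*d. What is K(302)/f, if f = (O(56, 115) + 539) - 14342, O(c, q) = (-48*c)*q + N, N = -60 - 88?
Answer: 0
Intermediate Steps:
N = -148
O(c, q) = -148 - 48*c*q (O(c, q) = (-48*c)*q - 148 = -48*c*q - 148 = -148 - 48*c*q)
K(d) = 0 (K(d) = 0*d = 0)
f = -323071 (f = ((-148 - 48*56*115) + 539) - 14342 = ((-148 - 309120) + 539) - 14342 = (-309268 + 539) - 14342 = -308729 - 14342 = -323071)
K(302)/f = 0/(-323071) = 0*(-1/323071) = 0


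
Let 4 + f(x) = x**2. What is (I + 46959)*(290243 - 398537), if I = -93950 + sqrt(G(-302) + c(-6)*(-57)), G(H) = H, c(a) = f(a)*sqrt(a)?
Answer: 5088843354 - 108294*sqrt(-302 - 1824*I*sqrt(6)) ≈ 5.0839e+9 + 5.2943e+6*I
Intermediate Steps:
f(x) = -4 + x**2
c(a) = sqrt(a)*(-4 + a**2) (c(a) = (-4 + a**2)*sqrt(a) = sqrt(a)*(-4 + a**2))
I = -93950 + sqrt(-302 - 1824*I*sqrt(6)) (I = -93950 + sqrt(-302 + (sqrt(-6)*(-4 + (-6)**2))*(-57)) = -93950 + sqrt(-302 + ((I*sqrt(6))*(-4 + 36))*(-57)) = -93950 + sqrt(-302 + ((I*sqrt(6))*32)*(-57)) = -93950 + sqrt(-302 + (32*I*sqrt(6))*(-57)) = -93950 + sqrt(-302 - 1824*I*sqrt(6)) ≈ -93904.0 - 48.888*I)
(I + 46959)*(290243 - 398537) = ((-93950 + sqrt(-302 - 1824*I*sqrt(6))) + 46959)*(290243 - 398537) = (-46991 + sqrt(-302 - 1824*I*sqrt(6)))*(-108294) = 5088843354 - 108294*sqrt(-302 - 1824*I*sqrt(6))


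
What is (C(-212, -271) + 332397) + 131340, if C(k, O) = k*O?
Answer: 521189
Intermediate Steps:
C(k, O) = O*k
(C(-212, -271) + 332397) + 131340 = (-271*(-212) + 332397) + 131340 = (57452 + 332397) + 131340 = 389849 + 131340 = 521189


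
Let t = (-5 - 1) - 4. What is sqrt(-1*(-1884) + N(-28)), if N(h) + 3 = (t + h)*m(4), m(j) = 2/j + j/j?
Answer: 4*sqrt(114) ≈ 42.708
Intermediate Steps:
t = -10 (t = -6 - 4 = -10)
m(j) = 1 + 2/j (m(j) = 2/j + 1 = 1 + 2/j)
N(h) = -18 + 3*h/2 (N(h) = -3 + (-10 + h)*((2 + 4)/4) = -3 + (-10 + h)*((1/4)*6) = -3 + (-10 + h)*(3/2) = -3 + (-15 + 3*h/2) = -18 + 3*h/2)
sqrt(-1*(-1884) + N(-28)) = sqrt(-1*(-1884) + (-18 + (3/2)*(-28))) = sqrt(1884 + (-18 - 42)) = sqrt(1884 - 60) = sqrt(1824) = 4*sqrt(114)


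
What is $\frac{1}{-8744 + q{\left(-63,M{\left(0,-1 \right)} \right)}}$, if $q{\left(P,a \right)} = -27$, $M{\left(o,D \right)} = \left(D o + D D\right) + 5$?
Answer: $- \frac{1}{8771} \approx -0.00011401$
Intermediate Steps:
$M{\left(o,D \right)} = 5 + D^{2} + D o$ ($M{\left(o,D \right)} = \left(D o + D^{2}\right) + 5 = \left(D^{2} + D o\right) + 5 = 5 + D^{2} + D o$)
$\frac{1}{-8744 + q{\left(-63,M{\left(0,-1 \right)} \right)}} = \frac{1}{-8744 - 27} = \frac{1}{-8771} = - \frac{1}{8771}$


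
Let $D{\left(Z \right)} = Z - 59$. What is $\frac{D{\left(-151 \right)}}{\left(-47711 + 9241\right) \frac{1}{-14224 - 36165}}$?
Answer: $- \frac{1058169}{3847} \approx -275.06$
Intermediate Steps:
$D{\left(Z \right)} = -59 + Z$
$\frac{D{\left(-151 \right)}}{\left(-47711 + 9241\right) \frac{1}{-14224 - 36165}} = \frac{-59 - 151}{\left(-47711 + 9241\right) \frac{1}{-14224 - 36165}} = - \frac{210}{\left(-38470\right) \frac{1}{-50389}} = - \frac{210}{\left(-38470\right) \left(- \frac{1}{50389}\right)} = - \frac{210}{\frac{38470}{50389}} = \left(-210\right) \frac{50389}{38470} = - \frac{1058169}{3847}$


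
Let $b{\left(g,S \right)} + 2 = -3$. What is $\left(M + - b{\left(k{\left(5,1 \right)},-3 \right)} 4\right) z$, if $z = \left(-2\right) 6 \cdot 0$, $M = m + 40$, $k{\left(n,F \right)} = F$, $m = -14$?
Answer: $0$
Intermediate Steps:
$b{\left(g,S \right)} = -5$ ($b{\left(g,S \right)} = -2 - 3 = -5$)
$M = 26$ ($M = -14 + 40 = 26$)
$z = 0$ ($z = \left(-12\right) 0 = 0$)
$\left(M + - b{\left(k{\left(5,1 \right)},-3 \right)} 4\right) z = \left(26 + \left(-1\right) \left(-5\right) 4\right) 0 = \left(26 + 5 \cdot 4\right) 0 = \left(26 + 20\right) 0 = 46 \cdot 0 = 0$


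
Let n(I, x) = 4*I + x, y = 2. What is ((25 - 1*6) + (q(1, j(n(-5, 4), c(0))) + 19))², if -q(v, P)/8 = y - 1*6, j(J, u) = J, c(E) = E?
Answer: 4900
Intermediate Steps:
n(I, x) = x + 4*I
q(v, P) = 32 (q(v, P) = -8*(2 - 1*6) = -8*(2 - 6) = -8*(-4) = 32)
((25 - 1*6) + (q(1, j(n(-5, 4), c(0))) + 19))² = ((25 - 1*6) + (32 + 19))² = ((25 - 6) + 51)² = (19 + 51)² = 70² = 4900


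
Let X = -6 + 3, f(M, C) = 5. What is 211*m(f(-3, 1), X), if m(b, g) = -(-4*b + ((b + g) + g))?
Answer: 4431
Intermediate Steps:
X = -3
m(b, g) = -2*g + 3*b (m(b, g) = -(-4*b + (b + 2*g)) = -(-3*b + 2*g) = -2*g + 3*b)
211*m(f(-3, 1), X) = 211*(-2*(-3) + 3*5) = 211*(6 + 15) = 211*21 = 4431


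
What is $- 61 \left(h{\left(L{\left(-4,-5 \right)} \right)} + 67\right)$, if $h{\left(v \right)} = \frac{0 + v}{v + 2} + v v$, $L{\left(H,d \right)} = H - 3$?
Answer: $- \frac{35807}{5} \approx -7161.4$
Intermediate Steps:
$L{\left(H,d \right)} = -3 + H$
$h{\left(v \right)} = v^{2} + \frac{v}{2 + v}$ ($h{\left(v \right)} = \frac{v}{2 + v} + v^{2} = v^{2} + \frac{v}{2 + v}$)
$- 61 \left(h{\left(L{\left(-4,-5 \right)} \right)} + 67\right) = - 61 \left(\frac{\left(-3 - 4\right) \left(1 + \left(-3 - 4\right)^{2} + 2 \left(-3 - 4\right)\right)}{2 - 7} + 67\right) = - 61 \left(- \frac{7 \left(1 + \left(-7\right)^{2} + 2 \left(-7\right)\right)}{2 - 7} + 67\right) = - 61 \left(- \frac{7 \left(1 + 49 - 14\right)}{-5} + 67\right) = - 61 \left(\left(-7\right) \left(- \frac{1}{5}\right) 36 + 67\right) = - 61 \left(\frac{252}{5} + 67\right) = \left(-61\right) \frac{587}{5} = - \frac{35807}{5}$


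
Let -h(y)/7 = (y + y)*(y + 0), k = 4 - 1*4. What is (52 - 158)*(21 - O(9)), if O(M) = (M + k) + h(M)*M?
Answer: -1083108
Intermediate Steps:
k = 0 (k = 4 - 4 = 0)
h(y) = -14*y**2 (h(y) = -7*(y + y)*(y + 0) = -7*2*y*y = -14*y**2)
O(M) = M - 14*M**3 (O(M) = (M + 0) + (-14*M**2)*M = M - 14*M**3)
(52 - 158)*(21 - O(9)) = (52 - 158)*(21 - (9 - 14*9**3)) = -106*(21 - (9 - 14*729)) = -106*(21 - (9 - 10206)) = -106*(21 - 1*(-10197)) = -106*(21 + 10197) = -106*10218 = -1083108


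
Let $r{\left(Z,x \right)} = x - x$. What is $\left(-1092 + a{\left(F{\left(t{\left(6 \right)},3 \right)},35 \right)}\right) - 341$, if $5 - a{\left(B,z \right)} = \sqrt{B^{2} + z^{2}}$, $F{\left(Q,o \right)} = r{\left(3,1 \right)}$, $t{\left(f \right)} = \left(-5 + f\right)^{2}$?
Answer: $-1463$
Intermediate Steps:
$r{\left(Z,x \right)} = 0$
$F{\left(Q,o \right)} = 0$
$a{\left(B,z \right)} = 5 - \sqrt{B^{2} + z^{2}}$
$\left(-1092 + a{\left(F{\left(t{\left(6 \right)},3 \right)},35 \right)}\right) - 341 = \left(-1092 + \left(5 - \sqrt{0^{2} + 35^{2}}\right)\right) - 341 = \left(-1092 + \left(5 - \sqrt{0 + 1225}\right)\right) - 341 = \left(-1092 + \left(5 - \sqrt{1225}\right)\right) - 341 = \left(-1092 + \left(5 - 35\right)\right) - 341 = \left(-1092 - 30\right) - 341 = -1122 - 341 = -1463$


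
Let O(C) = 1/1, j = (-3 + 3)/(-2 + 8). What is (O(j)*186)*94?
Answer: 17484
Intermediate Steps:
j = 0 (j = 0/6 = 0*(1/6) = 0)
O(C) = 1
(O(j)*186)*94 = (1*186)*94 = 186*94 = 17484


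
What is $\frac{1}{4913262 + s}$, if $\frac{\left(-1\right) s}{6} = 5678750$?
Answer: $- \frac{1}{29159238} \approx -3.4294 \cdot 10^{-8}$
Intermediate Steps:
$s = -34072500$ ($s = \left(-6\right) 5678750 = -34072500$)
$\frac{1}{4913262 + s} = \frac{1}{4913262 - 34072500} = \frac{1}{-29159238} = - \frac{1}{29159238}$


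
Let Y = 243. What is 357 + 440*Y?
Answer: 107277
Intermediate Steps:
357 + 440*Y = 357 + 440*243 = 357 + 106920 = 107277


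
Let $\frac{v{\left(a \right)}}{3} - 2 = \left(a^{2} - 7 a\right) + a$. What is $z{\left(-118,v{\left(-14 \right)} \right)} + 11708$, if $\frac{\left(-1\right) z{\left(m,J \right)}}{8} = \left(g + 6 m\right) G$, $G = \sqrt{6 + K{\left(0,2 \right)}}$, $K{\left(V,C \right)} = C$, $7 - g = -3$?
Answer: $11708 + 11168 \sqrt{2} \approx 27502.0$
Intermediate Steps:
$g = 10$ ($g = 7 - -3 = 7 + 3 = 10$)
$v{\left(a \right)} = 6 - 18 a + 3 a^{2}$ ($v{\left(a \right)} = 6 + 3 \left(\left(a^{2} - 7 a\right) + a\right) = 6 + 3 \left(a^{2} - 6 a\right) = 6 + \left(- 18 a + 3 a^{2}\right) = 6 - 18 a + 3 a^{2}$)
$G = 2 \sqrt{2}$ ($G = \sqrt{6 + 2} = \sqrt{8} = 2 \sqrt{2} \approx 2.8284$)
$z{\left(m,J \right)} = - 16 \sqrt{2} \left(10 + 6 m\right)$ ($z{\left(m,J \right)} = - 8 \left(10 + 6 m\right) 2 \sqrt{2} = - 8 \cdot 2 \sqrt{2} \left(10 + 6 m\right) = - 16 \sqrt{2} \left(10 + 6 m\right)$)
$z{\left(-118,v{\left(-14 \right)} \right)} + 11708 = \sqrt{2} \left(-160 - -11328\right) + 11708 = \sqrt{2} \left(-160 + 11328\right) + 11708 = \sqrt{2} \cdot 11168 + 11708 = 11168 \sqrt{2} + 11708 = 11708 + 11168 \sqrt{2}$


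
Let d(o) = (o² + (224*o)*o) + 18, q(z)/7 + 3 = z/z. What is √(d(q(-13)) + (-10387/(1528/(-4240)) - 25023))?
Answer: √1748080705/191 ≈ 218.90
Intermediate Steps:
q(z) = -14 (q(z) = -21 + 7*(z/z) = -21 + 7*1 = -21 + 7 = -14)
d(o) = 18 + 225*o² (d(o) = (o² + 224*o²) + 18 = 225*o² + 18 = 18 + 225*o²)
√(d(q(-13)) + (-10387/(1528/(-4240)) - 25023)) = √((18 + 225*(-14)²) + (-10387/(1528/(-4240)) - 25023)) = √((18 + 225*196) + (-10387/(1528*(-1/4240)) - 25023)) = √((18 + 44100) + (-10387/(-191/530) - 25023)) = √(44118 + (-10387*(-530/191) - 25023)) = √(44118 + (5505110/191 - 25023)) = √(44118 + 725717/191) = √(9152255/191) = √1748080705/191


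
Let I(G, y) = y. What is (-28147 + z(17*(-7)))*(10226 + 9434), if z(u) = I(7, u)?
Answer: -555709560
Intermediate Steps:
z(u) = u
(-28147 + z(17*(-7)))*(10226 + 9434) = (-28147 + 17*(-7))*(10226 + 9434) = (-28147 - 119)*19660 = -28266*19660 = -555709560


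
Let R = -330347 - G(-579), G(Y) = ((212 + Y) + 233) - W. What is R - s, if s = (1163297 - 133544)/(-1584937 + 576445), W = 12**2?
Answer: -110956972065/336164 ≈ -3.3007e+5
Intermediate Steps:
W = 144
G(Y) = 301 + Y (G(Y) = ((212 + Y) + 233) - 1*144 = (445 + Y) - 144 = 301 + Y)
s = -343251/336164 (s = 1029753/(-1008492) = 1029753*(-1/1008492) = -343251/336164 ≈ -1.0211)
R = -330069 (R = -330347 - (301 - 579) = -330347 - 1*(-278) = -330347 + 278 = -330069)
R - s = -330069 - 1*(-343251/336164) = -330069 + 343251/336164 = -110956972065/336164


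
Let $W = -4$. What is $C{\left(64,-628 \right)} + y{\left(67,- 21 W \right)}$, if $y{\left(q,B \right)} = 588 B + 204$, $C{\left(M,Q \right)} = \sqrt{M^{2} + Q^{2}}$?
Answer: $49596 + 4 \sqrt{24905} \approx 50227.0$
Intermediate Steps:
$y{\left(q,B \right)} = 204 + 588 B$
$C{\left(64,-628 \right)} + y{\left(67,- 21 W \right)} = \sqrt{64^{2} + \left(-628\right)^{2}} + \left(204 + 588 \left(\left(-21\right) \left(-4\right)\right)\right) = \sqrt{4096 + 394384} + \left(204 + 588 \cdot 84\right) = \sqrt{398480} + \left(204 + 49392\right) = 4 \sqrt{24905} + 49596 = 49596 + 4 \sqrt{24905}$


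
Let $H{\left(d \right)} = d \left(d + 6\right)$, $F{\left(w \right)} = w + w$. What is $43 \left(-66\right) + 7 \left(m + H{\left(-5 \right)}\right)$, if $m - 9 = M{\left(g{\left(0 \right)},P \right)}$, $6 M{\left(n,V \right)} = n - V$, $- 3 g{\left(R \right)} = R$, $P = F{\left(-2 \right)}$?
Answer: $- \frac{8416}{3} \approx -2805.3$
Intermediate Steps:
$F{\left(w \right)} = 2 w$
$P = -4$ ($P = 2 \left(-2\right) = -4$)
$g{\left(R \right)} = - \frac{R}{3}$
$M{\left(n,V \right)} = - \frac{V}{6} + \frac{n}{6}$ ($M{\left(n,V \right)} = \frac{n - V}{6} = - \frac{V}{6} + \frac{n}{6}$)
$m = \frac{29}{3}$ ($m = 9 + \left(\left(- \frac{1}{6}\right) \left(-4\right) + \frac{\left(- \frac{1}{3}\right) 0}{6}\right) = 9 + \left(\frac{2}{3} + \frac{1}{6} \cdot 0\right) = 9 + \left(\frac{2}{3} + 0\right) = 9 + \frac{2}{3} = \frac{29}{3} \approx 9.6667$)
$H{\left(d \right)} = d \left(6 + d\right)$
$43 \left(-66\right) + 7 \left(m + H{\left(-5 \right)}\right) = 43 \left(-66\right) + 7 \left(\frac{29}{3} - 5 \left(6 - 5\right)\right) = -2838 + 7 \left(\frac{29}{3} - 5\right) = -2838 + 7 \cdot \frac{14}{3} = -2838 + \frac{98}{3} = - \frac{8416}{3}$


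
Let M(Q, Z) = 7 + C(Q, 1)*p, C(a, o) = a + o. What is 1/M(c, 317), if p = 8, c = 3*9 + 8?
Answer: 1/295 ≈ 0.0033898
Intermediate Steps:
c = 35 (c = 27 + 8 = 35)
M(Q, Z) = 15 + 8*Q (M(Q, Z) = 7 + (Q + 1)*8 = 7 + (1 + Q)*8 = 7 + (8 + 8*Q) = 15 + 8*Q)
1/M(c, 317) = 1/(15 + 8*35) = 1/(15 + 280) = 1/295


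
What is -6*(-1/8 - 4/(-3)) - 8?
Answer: -61/4 ≈ -15.250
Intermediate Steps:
-6*(-1/8 - 4/(-3)) - 8 = -6*(-1*1/8 - 4*(-1/3)) - 8 = -6*(-1/8 + 4/3) - 8 = -6*29/24 - 8 = -29/4 - 8 = -61/4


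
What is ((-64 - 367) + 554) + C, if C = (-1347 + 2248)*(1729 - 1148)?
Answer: 523604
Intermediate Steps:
C = 523481 (C = 901*581 = 523481)
((-64 - 367) + 554) + C = ((-64 - 367) + 554) + 523481 = (-431 + 554) + 523481 = 123 + 523481 = 523604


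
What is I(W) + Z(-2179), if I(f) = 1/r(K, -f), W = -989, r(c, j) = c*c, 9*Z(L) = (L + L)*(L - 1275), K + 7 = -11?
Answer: 541891153/324 ≈ 1.6725e+6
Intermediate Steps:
K = -18 (K = -7 - 11 = -18)
Z(L) = 2*L*(-1275 + L)/9 (Z(L) = ((L + L)*(L - 1275))/9 = ((2*L)*(-1275 + L))/9 = (2*L*(-1275 + L))/9 = 2*L*(-1275 + L)/9)
r(c, j) = c²
I(f) = 1/324 (I(f) = 1/((-18)²) = 1/324)
I(W) + Z(-2179) = 1/324 + (2/9)*(-2179)*(-1275 - 2179) = 1/324 + (2/9)*(-2179)*(-3454) = 1/324 + 15052532/9 = 541891153/324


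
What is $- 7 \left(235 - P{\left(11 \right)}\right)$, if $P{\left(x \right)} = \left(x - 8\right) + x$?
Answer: $-1547$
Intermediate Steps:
$P{\left(x \right)} = -8 + 2 x$ ($P{\left(x \right)} = \left(-8 + x\right) + x = -8 + 2 x$)
$- 7 \left(235 - P{\left(11 \right)}\right) = - 7 \left(235 - \left(-8 + 2 \cdot 11\right)\right) = - 7 \left(235 - \left(-8 + 22\right)\right) = - 7 \left(235 - 14\right) = \left(-7\right) 221 = -1547$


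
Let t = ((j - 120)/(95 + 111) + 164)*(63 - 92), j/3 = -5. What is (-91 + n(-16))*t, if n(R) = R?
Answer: 104412847/206 ≈ 5.0686e+5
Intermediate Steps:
j = -15 (j = 3*(-5) = -15)
t = -975821/206 (t = ((-15 - 120)/(95 + 111) + 164)*(63 - 92) = (-135/206 + 164)*(-29) = (33649/206)*(-29) = -975821/206 ≈ -4737.0)
(-91 + n(-16))*t = (-91 - 16)*(-975821/206) = -107*(-975821/206) = 104412847/206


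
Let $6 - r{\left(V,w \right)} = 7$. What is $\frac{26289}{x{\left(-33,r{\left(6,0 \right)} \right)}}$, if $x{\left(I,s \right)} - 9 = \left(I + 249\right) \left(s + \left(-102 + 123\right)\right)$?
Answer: $\frac{2921}{481} \approx 6.0728$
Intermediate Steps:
$r{\left(V,w \right)} = -1$ ($r{\left(V,w \right)} = 6 - 7 = -1$)
$x{\left(I,s \right)} = 9 + \left(21 + s\right) \left(249 + I\right)$ ($x{\left(I,s \right)} = 9 + \left(I + 249\right) \left(s + \left(-102 + 123\right)\right) = 9 + \left(249 + I\right) \left(s + 21\right) = 9 + \left(249 + I\right) \left(21 + s\right) = 9 + \left(21 + s\right) \left(249 + I\right)$)
$\frac{26289}{x{\left(-33,r{\left(6,0 \right)} \right)}} = \frac{26289}{5238 + 21 \left(-33\right) + 249 \left(-1\right) - -33} = \frac{26289}{5238 - 693 - 249 + 33} = \frac{26289}{4329} = 26289 \cdot \frac{1}{4329} = \frac{2921}{481}$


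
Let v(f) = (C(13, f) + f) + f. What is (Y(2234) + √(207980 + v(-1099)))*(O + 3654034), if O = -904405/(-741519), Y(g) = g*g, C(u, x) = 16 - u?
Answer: 13522635754460280556/741519 + 2709536542051*√22865/247173 ≈ 1.8238e+13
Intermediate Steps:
Y(g) = g²
v(f) = 3 + 2*f (v(f) = ((16 - 1*13) + f) + f = ((16 - 13) + f) + f = (3 + f) + f = 3 + 2*f)
O = 904405/741519 (O = -904405*(-1/741519) = 904405/741519 ≈ 1.2197)
(Y(2234) + √(207980 + v(-1099)))*(O + 3654034) = (2234² + √(207980 + (3 + 2*(-1099))))*(904405/741519 + 3654034) = (4990756 + √(207980 + (3 - 2198)))*(2709536542051/741519) = (4990756 + √(207980 - 2195))*(2709536542051/741519) = (4990756 + √205785)*(2709536542051/741519) = (4990756 + 3*√22865)*(2709536542051/741519) = 13522635754460280556/741519 + 2709536542051*√22865/247173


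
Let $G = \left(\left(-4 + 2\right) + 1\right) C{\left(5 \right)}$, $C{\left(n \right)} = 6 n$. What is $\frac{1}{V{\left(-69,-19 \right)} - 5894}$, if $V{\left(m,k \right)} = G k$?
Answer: $- \frac{1}{5324} \approx -0.00018783$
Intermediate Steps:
$G = -30$ ($G = \left(\left(-4 + 2\right) + 1\right) 6 \cdot 5 = \left(-2 + 1\right) 30 = \left(-1\right) 30 = -30$)
$V{\left(m,k \right)} = - 30 k$
$\frac{1}{V{\left(-69,-19 \right)} - 5894} = \frac{1}{\left(-30\right) \left(-19\right) - 5894} = \frac{1}{570 - 5894} = \frac{1}{-5324} = - \frac{1}{5324}$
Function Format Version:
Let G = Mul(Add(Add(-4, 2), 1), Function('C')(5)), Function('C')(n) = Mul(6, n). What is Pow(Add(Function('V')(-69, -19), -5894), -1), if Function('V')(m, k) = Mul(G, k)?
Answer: Rational(-1, 5324) ≈ -0.00018783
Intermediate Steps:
G = -30 (G = Mul(Add(Add(-4, 2), 1), Mul(6, 5)) = Mul(Add(-2, 1), 30) = Mul(-1, 30) = -30)
Function('V')(m, k) = Mul(-30, k)
Pow(Add(Function('V')(-69, -19), -5894), -1) = Pow(Add(Mul(-30, -19), -5894), -1) = Pow(Add(570, -5894), -1) = Pow(-5324, -1) = Rational(-1, 5324)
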